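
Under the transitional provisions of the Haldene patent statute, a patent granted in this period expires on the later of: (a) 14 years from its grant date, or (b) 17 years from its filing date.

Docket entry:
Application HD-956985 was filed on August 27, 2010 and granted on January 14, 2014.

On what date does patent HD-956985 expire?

(a) grant + 14 years → 14 January 2028.
(b) filing + 17 years → 27 August 2027.
Later of the two: 14 January 2028.

January 14, 2028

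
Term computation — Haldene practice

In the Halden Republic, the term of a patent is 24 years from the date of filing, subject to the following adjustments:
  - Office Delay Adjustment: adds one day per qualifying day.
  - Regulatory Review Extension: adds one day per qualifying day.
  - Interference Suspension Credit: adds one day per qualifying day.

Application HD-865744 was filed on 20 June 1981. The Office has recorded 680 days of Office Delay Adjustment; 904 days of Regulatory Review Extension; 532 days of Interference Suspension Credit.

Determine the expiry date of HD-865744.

Base term: filing date + 24 years → 20 June 2005.
Office Delay Adjustment: +680 days → 1 May 2007.
Regulatory Review Extension: +904 days → 21 October 2009.
Interference Suspension Credit: +532 days → 6 April 2011.

April 6, 2011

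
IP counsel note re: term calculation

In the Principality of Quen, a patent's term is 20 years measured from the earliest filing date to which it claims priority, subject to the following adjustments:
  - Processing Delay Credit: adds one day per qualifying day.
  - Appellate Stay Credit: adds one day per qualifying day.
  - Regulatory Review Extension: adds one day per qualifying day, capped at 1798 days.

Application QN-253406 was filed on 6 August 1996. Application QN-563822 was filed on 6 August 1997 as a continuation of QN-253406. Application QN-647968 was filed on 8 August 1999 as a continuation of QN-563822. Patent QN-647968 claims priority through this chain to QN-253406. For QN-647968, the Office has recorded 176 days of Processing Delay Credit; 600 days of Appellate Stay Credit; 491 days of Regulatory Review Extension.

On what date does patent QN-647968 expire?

January 25, 2020

Earliest priority filing: 6 August 1996.
Base term: 6 August 1996 + 20 years → 6 August 2016.
Processing Delay Credit: +176 days → 29 January 2017.
Appellate Stay Credit: +600 days → 21 September 2018.
Regulatory Review Extension: 491 days (within the 1798-day cap) → +491 days → 25 January 2020.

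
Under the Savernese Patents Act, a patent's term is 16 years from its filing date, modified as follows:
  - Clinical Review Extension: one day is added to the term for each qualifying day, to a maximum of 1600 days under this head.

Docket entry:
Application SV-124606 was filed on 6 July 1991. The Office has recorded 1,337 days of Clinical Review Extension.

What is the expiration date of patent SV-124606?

Base term: filing date + 16 years → 6 July 2007.
Clinical Review Extension: 1337 days (within the 1600-day cap) → +1337 days → 4 March 2011.

March 4, 2011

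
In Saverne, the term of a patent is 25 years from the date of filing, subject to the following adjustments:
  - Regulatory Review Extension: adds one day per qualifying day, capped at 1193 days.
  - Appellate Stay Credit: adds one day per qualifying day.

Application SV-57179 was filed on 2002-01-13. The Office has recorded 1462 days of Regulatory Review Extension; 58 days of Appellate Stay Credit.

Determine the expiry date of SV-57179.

2030-06-17

Base term: filing date + 25 years → 13 January 2027.
Regulatory Review Extension: 1462 days claimed exceeds the 1193-day cap, so +1193 days → 20 April 2030.
Appellate Stay Credit: +58 days → 17 June 2030.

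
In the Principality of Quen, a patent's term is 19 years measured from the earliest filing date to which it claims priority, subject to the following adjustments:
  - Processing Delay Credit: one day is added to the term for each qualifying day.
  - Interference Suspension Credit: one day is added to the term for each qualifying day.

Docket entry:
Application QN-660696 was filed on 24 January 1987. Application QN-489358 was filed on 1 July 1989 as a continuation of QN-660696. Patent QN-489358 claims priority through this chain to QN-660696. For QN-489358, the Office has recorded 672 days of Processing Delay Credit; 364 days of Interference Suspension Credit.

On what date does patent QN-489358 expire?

2008-11-25

Earliest priority filing: 24 January 1987.
Base term: 24 January 1987 + 19 years → 24 January 2006.
Processing Delay Credit: +672 days → 27 November 2007.
Interference Suspension Credit: +364 days → 25 November 2008.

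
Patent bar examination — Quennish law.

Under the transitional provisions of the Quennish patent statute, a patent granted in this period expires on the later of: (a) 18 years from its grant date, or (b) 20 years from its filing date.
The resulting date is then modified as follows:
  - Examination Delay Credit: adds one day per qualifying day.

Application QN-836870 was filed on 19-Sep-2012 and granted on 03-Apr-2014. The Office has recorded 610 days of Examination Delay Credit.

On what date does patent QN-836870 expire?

2034-05-22

(a) grant + 18 years → 3 April 2032.
(b) filing + 20 years → 19 September 2032.
Later of the two: 19 September 2032.
Examination Delay Credit: +610 days → 22 May 2034.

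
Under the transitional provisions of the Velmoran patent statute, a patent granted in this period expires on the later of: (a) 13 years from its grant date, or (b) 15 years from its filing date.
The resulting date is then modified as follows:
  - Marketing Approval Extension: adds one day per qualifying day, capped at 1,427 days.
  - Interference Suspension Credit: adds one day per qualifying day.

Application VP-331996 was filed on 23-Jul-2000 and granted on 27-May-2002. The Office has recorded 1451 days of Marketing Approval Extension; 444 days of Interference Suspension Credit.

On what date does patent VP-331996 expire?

2020-09-05

(a) grant + 13 years → 27 May 2015.
(b) filing + 15 years → 23 July 2015.
Later of the two: 23 July 2015.
Marketing Approval Extension: 1451 days claimed exceeds the 1427-day cap, so +1427 days → 19 June 2019.
Interference Suspension Credit: +444 days → 5 September 2020.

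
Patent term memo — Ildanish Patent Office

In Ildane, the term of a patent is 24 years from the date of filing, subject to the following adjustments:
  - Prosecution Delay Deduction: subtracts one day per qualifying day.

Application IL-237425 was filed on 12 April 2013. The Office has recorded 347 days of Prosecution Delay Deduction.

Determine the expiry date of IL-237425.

April 30, 2036

Base term: filing date + 24 years → 12 April 2037.
Prosecution Delay Deduction: −347 days → 30 April 2036.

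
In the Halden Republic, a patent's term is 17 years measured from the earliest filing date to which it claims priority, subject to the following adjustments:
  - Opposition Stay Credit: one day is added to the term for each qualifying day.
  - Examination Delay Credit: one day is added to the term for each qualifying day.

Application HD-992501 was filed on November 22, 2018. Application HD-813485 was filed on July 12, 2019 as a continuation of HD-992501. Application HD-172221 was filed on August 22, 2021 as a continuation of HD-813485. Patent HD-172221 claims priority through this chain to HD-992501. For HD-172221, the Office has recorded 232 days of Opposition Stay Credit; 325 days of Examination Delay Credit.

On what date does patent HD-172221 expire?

2037-06-01

Earliest priority filing: 22 November 2018.
Base term: 22 November 2018 + 17 years → 22 November 2035.
Opposition Stay Credit: +232 days → 11 July 2036.
Examination Delay Credit: +325 days → 1 June 2037.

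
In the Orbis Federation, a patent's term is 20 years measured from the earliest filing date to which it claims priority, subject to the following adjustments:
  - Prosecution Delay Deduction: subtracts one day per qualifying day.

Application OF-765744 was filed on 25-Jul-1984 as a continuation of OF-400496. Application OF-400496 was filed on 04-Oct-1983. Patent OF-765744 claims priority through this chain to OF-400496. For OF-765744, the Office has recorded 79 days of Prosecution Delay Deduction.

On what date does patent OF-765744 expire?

Earliest priority filing: 4 October 1983.
Base term: 4 October 1983 + 20 years → 4 October 2003.
Prosecution Delay Deduction: −79 days → 17 July 2003.

July 17, 2003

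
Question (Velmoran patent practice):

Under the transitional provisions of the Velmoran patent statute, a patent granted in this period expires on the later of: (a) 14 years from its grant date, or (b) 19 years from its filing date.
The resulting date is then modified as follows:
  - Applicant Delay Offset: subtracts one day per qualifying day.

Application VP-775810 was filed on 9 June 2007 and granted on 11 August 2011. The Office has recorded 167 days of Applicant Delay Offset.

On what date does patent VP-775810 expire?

December 24, 2025

(a) grant + 14 years → 11 August 2025.
(b) filing + 19 years → 9 June 2026.
Later of the two: 9 June 2026.
Applicant Delay Offset: −167 days → 24 December 2025.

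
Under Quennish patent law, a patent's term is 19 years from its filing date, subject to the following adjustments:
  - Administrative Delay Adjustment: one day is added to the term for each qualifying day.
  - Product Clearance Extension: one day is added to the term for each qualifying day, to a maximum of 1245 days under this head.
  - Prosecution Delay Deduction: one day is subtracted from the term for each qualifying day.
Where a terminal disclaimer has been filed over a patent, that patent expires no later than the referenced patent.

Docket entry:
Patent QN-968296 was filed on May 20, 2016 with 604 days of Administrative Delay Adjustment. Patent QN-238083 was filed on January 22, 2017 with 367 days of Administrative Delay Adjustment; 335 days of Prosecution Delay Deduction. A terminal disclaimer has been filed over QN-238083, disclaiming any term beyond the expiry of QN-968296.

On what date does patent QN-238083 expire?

2036-02-23

Natural term of QN-238083:
  Base: filing + 19 years → 22 January 2036.
  Administrative Delay Adjustment: +367 days → 23 January 2037.
  Prosecution Delay Deduction: −335 days → 23 February 2036.
Expiry of referenced patent QN-968296:
  Base: filing + 19 years → 20 May 2035.
  Administrative Delay Adjustment: +604 days → 13 January 2037.
Terminal disclaimer: QN-238083 expires on the earlier of 23 February 2036 and 13 January 2037.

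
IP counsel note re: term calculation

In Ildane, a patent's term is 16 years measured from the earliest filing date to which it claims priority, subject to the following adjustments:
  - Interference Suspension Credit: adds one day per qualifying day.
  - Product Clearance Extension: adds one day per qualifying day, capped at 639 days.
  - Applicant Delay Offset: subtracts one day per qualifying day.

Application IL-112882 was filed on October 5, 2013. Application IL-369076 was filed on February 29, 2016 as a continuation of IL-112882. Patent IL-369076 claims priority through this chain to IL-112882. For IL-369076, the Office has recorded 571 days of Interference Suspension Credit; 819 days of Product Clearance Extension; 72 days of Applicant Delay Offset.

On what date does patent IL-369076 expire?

November 16, 2032

Earliest priority filing: 5 October 2013.
Base term: 5 October 2013 + 16 years → 5 October 2029.
Interference Suspension Credit: +571 days → 29 April 2031.
Product Clearance Extension: 819 days claimed exceeds the 639-day cap, so +639 days → 27 January 2033.
Applicant Delay Offset: −72 days → 16 November 2032.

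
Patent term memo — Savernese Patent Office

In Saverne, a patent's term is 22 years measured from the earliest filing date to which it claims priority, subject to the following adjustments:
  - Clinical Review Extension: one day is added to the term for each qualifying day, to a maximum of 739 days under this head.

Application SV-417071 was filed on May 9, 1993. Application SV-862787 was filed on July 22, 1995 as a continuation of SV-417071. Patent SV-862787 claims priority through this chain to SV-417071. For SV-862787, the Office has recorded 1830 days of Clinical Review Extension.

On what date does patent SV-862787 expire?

Earliest priority filing: 9 May 1993.
Base term: 9 May 1993 + 22 years → 9 May 2015.
Clinical Review Extension: 1830 days claimed exceeds the 739-day cap, so +739 days → 17 May 2017.

2017-05-17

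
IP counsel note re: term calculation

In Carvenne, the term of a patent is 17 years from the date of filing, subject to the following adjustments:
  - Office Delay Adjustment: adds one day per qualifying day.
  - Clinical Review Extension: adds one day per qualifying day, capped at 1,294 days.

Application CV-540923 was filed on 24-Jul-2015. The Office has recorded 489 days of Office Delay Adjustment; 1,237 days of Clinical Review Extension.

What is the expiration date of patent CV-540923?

April 15, 2037

Base term: filing date + 17 years → 24 July 2032.
Office Delay Adjustment: +489 days → 25 November 2033.
Clinical Review Extension: 1237 days (within the 1294-day cap) → +1237 days → 15 April 2037.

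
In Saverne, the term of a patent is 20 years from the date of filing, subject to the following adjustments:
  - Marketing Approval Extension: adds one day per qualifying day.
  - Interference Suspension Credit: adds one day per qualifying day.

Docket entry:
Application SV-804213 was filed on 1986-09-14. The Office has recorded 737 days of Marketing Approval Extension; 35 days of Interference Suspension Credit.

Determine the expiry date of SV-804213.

October 25, 2008

Base term: filing date + 20 years → 14 September 2006.
Marketing Approval Extension: +737 days → 20 September 2008.
Interference Suspension Credit: +35 days → 25 October 2008.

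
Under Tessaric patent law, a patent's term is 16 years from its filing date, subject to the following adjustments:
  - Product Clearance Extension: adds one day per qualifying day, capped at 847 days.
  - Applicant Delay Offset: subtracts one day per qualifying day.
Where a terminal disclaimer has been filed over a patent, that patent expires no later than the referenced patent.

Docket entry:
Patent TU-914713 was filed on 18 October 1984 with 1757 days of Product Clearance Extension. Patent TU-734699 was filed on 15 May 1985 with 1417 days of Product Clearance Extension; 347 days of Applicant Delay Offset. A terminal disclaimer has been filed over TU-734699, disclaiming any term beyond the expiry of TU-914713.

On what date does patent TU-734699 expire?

Natural term of TU-734699:
  Base: filing + 16 years → 15 May 2001.
  Product Clearance Extension: 1417 days claimed exceeds the 847-day cap, so +847 days → 9 September 2003.
  Applicant Delay Offset: −347 days → 27 September 2002.
Expiry of referenced patent TU-914713:
  Base: filing + 16 years → 18 October 2000.
  Product Clearance Extension: 1757 days claimed exceeds the 847-day cap, so +847 days → 12 February 2003.
Terminal disclaimer: TU-734699 expires on the earlier of 27 September 2002 and 12 February 2003.

2002-09-27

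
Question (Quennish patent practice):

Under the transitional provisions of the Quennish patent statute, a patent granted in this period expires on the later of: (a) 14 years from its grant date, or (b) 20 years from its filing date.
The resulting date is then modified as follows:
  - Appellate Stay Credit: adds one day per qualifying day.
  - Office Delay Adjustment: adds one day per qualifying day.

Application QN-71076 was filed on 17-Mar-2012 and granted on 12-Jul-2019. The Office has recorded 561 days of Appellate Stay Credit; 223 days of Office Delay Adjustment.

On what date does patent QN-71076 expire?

(a) grant + 14 years → 12 July 2033.
(b) filing + 20 years → 17 March 2032.
Later of the two: 12 July 2033.
Appellate Stay Credit: +561 days → 24 January 2035.
Office Delay Adjustment: +223 days → 4 September 2035.

2035-09-04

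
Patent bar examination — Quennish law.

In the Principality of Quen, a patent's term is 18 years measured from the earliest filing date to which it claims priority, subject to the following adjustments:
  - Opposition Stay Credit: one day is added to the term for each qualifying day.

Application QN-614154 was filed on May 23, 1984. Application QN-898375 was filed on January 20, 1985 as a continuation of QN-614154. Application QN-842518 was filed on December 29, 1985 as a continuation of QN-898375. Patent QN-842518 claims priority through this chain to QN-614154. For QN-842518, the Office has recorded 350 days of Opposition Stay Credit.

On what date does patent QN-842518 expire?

Earliest priority filing: 23 May 1984.
Base term: 23 May 1984 + 18 years → 23 May 2002.
Opposition Stay Credit: +350 days → 8 May 2003.

May 8, 2003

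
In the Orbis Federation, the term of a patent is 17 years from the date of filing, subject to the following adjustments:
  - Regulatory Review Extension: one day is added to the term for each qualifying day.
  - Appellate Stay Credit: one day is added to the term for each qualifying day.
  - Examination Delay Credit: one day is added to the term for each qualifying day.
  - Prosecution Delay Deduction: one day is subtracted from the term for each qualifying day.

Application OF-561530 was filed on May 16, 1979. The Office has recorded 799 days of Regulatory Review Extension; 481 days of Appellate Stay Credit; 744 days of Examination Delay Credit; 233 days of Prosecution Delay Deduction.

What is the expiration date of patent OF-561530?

April 11, 2001

Base term: filing date + 17 years → 16 May 1996.
Regulatory Review Extension: +799 days → 24 July 1998.
Appellate Stay Credit: +481 days → 17 November 1999.
Examination Delay Credit: +744 days → 30 November 2001.
Prosecution Delay Deduction: −233 days → 11 April 2001.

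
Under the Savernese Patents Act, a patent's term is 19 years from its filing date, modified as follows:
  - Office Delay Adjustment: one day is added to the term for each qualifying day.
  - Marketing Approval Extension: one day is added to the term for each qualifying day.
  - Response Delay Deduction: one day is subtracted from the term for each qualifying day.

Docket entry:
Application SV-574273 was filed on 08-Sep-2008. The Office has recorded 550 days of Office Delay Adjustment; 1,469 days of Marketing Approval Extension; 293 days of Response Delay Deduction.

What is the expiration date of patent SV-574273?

Base term: filing date + 19 years → 8 September 2027.
Office Delay Adjustment: +550 days → 11 March 2029.
Marketing Approval Extension: +1469 days → 19 March 2033.
Response Delay Deduction: −293 days → 30 May 2032.

2032-05-30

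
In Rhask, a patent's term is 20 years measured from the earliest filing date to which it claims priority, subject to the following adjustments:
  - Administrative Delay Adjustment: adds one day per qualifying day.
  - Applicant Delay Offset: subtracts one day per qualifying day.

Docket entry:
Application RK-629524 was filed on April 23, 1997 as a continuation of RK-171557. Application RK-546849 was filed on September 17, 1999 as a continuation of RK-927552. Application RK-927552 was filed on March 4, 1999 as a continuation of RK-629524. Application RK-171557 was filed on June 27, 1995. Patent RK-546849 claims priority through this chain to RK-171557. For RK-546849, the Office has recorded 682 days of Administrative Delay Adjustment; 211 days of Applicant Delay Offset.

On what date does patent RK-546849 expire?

2016-10-10

Earliest priority filing: 27 June 1995.
Base term: 27 June 1995 + 20 years → 27 June 2015.
Administrative Delay Adjustment: +682 days → 9 May 2017.
Applicant Delay Offset: −211 days → 10 October 2016.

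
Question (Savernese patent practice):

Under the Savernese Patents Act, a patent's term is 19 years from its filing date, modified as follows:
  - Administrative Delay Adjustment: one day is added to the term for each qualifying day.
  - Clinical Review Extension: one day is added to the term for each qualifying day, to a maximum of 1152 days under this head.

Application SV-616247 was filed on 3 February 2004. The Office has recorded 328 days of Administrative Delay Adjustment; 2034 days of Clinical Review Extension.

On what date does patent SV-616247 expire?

February 22, 2027

Base term: filing date + 19 years → 3 February 2023.
Administrative Delay Adjustment: +328 days → 28 December 2023.
Clinical Review Extension: 2034 days claimed exceeds the 1152-day cap, so +1152 days → 22 February 2027.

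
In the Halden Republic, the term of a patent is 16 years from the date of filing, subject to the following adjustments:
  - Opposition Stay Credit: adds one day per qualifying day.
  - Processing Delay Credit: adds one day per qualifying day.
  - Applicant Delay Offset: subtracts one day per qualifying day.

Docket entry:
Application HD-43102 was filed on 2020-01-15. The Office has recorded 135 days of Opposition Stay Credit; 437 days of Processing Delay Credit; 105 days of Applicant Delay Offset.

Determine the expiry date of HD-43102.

2037-04-26

Base term: filing date + 16 years → 15 January 2036.
Opposition Stay Credit: +135 days → 29 May 2036.
Processing Delay Credit: +437 days → 9 August 2037.
Applicant Delay Offset: −105 days → 26 April 2037.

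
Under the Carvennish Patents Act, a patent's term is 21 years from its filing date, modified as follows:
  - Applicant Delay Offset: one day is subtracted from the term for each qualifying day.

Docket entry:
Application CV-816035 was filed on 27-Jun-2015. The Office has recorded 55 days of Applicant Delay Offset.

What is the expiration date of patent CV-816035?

May 3, 2036

Base term: filing date + 21 years → 27 June 2036.
Applicant Delay Offset: −55 days → 3 May 2036.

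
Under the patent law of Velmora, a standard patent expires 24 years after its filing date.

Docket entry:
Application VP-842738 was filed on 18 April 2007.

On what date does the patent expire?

Filing date + 24 years → 18 April 2031.

2031-04-18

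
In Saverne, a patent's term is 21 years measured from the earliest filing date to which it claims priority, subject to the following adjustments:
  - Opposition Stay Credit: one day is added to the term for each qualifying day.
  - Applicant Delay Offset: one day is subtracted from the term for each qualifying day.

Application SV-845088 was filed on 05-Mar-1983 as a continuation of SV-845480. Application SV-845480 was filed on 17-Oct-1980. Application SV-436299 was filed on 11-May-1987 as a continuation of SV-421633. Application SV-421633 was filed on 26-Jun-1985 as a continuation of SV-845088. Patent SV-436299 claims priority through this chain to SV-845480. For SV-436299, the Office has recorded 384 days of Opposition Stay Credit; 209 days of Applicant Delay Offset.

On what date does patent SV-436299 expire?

2002-04-10

Earliest priority filing: 17 October 1980.
Base term: 17 October 1980 + 21 years → 17 October 2001.
Opposition Stay Credit: +384 days → 5 November 2002.
Applicant Delay Offset: −209 days → 10 April 2002.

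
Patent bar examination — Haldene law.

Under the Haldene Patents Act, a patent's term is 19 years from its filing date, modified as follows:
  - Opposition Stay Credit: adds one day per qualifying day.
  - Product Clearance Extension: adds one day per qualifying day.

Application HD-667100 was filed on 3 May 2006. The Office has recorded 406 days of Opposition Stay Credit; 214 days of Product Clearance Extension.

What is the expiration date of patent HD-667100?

Base term: filing date + 19 years → 3 May 2025.
Opposition Stay Credit: +406 days → 13 June 2026.
Product Clearance Extension: +214 days → 13 January 2027.

2027-01-13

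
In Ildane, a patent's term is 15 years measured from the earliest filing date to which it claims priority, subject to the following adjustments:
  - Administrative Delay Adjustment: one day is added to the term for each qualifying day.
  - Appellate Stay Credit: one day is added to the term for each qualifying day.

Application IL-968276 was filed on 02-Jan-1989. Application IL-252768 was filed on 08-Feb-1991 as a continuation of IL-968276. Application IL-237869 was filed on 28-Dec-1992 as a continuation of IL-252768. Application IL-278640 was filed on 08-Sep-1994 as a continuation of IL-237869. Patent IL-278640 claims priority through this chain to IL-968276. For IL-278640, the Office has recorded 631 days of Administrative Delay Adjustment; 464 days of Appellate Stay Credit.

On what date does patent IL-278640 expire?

Earliest priority filing: 2 January 1989.
Base term: 2 January 1989 + 15 years → 2 January 2004.
Administrative Delay Adjustment: +631 days → 24 September 2005.
Appellate Stay Credit: +464 days → 1 January 2007.

2007-01-01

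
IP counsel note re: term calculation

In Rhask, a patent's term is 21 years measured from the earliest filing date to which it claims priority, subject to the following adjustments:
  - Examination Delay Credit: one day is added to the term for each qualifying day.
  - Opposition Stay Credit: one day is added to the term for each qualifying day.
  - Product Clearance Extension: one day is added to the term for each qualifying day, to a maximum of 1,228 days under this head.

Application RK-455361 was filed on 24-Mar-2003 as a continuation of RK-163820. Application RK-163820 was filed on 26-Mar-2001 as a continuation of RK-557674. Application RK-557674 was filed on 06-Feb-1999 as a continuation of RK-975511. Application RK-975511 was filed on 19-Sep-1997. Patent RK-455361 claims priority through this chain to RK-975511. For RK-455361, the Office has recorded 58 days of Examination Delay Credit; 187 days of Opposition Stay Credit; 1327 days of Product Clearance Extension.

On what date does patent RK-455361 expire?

October 1, 2022

Earliest priority filing: 19 September 1997.
Base term: 19 September 1997 + 21 years → 19 September 2018.
Examination Delay Credit: +58 days → 16 November 2018.
Opposition Stay Credit: +187 days → 22 May 2019.
Product Clearance Extension: 1327 days claimed exceeds the 1228-day cap, so +1228 days → 1 October 2022.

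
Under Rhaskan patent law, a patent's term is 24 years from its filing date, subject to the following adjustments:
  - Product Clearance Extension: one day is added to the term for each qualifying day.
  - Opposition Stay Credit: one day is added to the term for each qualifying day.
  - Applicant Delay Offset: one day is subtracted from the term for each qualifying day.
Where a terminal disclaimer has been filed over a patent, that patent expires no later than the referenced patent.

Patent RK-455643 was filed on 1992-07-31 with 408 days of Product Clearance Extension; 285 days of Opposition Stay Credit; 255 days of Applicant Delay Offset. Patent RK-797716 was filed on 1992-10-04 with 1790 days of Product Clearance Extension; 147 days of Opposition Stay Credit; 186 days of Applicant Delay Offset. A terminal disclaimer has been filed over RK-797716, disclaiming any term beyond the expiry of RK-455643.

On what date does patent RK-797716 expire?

October 12, 2017

Natural term of RK-797716:
  Base: filing + 24 years → 4 October 2016.
  Product Clearance Extension: +1790 days → 29 August 2021.
  Opposition Stay Credit: +147 days → 23 January 2022.
  Applicant Delay Offset: −186 days → 21 July 2021.
Expiry of referenced patent RK-455643:
  Base: filing + 24 years → 31 July 2016.
  Product Clearance Extension: +408 days → 12 September 2017.
  Opposition Stay Credit: +285 days → 24 June 2018.
  Applicant Delay Offset: −255 days → 12 October 2017.
Terminal disclaimer: RK-797716 expires on the earlier of 21 July 2021 and 12 October 2017.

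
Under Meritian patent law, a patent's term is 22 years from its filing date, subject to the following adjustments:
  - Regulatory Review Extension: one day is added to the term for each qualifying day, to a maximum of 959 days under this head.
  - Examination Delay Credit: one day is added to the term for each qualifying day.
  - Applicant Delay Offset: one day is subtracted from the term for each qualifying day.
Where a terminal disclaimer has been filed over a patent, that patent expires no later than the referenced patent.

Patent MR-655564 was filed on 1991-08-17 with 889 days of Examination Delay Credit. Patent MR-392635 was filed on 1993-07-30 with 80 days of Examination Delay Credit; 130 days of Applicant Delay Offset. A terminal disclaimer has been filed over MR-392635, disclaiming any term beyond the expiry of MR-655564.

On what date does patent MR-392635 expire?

June 10, 2015

Natural term of MR-392635:
  Base: filing + 22 years → 30 July 2015.
  Examination Delay Credit: +80 days → 18 October 2015.
  Applicant Delay Offset: −130 days → 10 June 2015.
Expiry of referenced patent MR-655564:
  Base: filing + 22 years → 17 August 2013.
  Examination Delay Credit: +889 days → 23 January 2016.
Terminal disclaimer: MR-392635 expires on the earlier of 10 June 2015 and 23 January 2016.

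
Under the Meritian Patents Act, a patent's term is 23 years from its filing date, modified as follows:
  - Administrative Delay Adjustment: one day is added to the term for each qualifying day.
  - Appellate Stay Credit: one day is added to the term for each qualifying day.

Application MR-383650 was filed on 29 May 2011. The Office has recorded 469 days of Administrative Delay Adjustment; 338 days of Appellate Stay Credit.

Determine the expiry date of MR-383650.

Base term: filing date + 23 years → 29 May 2034.
Administrative Delay Adjustment: +469 days → 10 September 2035.
Appellate Stay Credit: +338 days → 13 August 2036.

August 13, 2036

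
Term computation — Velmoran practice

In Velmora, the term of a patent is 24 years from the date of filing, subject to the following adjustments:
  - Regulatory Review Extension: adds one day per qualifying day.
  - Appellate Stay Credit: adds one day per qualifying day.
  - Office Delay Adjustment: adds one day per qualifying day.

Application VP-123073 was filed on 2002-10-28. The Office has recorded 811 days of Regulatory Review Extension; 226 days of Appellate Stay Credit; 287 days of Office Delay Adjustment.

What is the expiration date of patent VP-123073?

June 13, 2030

Base term: filing date + 24 years → 28 October 2026.
Regulatory Review Extension: +811 days → 16 January 2029.
Appellate Stay Credit: +226 days → 30 August 2029.
Office Delay Adjustment: +287 days → 13 June 2030.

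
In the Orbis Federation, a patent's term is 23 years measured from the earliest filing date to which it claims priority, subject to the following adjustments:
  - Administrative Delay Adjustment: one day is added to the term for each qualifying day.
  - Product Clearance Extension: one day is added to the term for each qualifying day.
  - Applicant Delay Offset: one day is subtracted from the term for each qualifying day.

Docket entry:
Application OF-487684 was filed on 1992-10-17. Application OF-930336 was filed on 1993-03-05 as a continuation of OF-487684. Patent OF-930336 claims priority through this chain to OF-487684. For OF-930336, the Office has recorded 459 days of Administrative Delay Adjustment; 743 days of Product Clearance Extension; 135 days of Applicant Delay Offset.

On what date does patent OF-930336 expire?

2018-09-18

Earliest priority filing: 17 October 1992.
Base term: 17 October 1992 + 23 years → 17 October 2015.
Administrative Delay Adjustment: +459 days → 18 January 2017.
Product Clearance Extension: +743 days → 31 January 2019.
Applicant Delay Offset: −135 days → 18 September 2018.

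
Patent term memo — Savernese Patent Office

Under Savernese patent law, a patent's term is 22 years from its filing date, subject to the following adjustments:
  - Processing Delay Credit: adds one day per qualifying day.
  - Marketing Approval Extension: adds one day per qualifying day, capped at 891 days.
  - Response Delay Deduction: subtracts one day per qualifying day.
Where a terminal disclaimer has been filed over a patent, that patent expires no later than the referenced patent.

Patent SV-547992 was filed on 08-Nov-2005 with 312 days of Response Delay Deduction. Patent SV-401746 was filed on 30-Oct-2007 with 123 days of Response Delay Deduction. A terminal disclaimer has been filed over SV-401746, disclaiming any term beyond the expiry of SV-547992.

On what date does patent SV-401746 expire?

Natural term of SV-401746:
  Base: filing + 22 years → 30 October 2029.
  Response Delay Deduction: −123 days → 29 June 2029.
Expiry of referenced patent SV-547992:
  Base: filing + 22 years → 8 November 2027.
  Response Delay Deduction: −312 days → 31 December 2026.
Terminal disclaimer: SV-401746 expires on the earlier of 29 June 2029 and 31 December 2026.

December 31, 2026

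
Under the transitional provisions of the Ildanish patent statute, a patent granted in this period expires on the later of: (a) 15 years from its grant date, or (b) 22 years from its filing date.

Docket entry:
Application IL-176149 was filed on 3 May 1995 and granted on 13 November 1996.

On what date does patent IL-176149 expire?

2017-05-03

(a) grant + 15 years → 13 November 2011.
(b) filing + 22 years → 3 May 2017.
Later of the two: 3 May 2017.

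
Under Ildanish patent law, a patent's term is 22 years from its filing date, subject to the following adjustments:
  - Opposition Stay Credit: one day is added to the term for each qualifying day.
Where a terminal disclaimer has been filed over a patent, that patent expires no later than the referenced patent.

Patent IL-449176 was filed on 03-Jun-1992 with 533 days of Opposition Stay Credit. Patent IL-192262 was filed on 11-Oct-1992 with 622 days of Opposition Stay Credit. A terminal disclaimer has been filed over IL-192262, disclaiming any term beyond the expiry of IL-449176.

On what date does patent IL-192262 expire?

Natural term of IL-192262:
  Base: filing + 22 years → 11 October 2014.
  Opposition Stay Credit: +622 days → 24 June 2016.
Expiry of referenced patent IL-449176:
  Base: filing + 22 years → 3 June 2014.
  Opposition Stay Credit: +533 days → 18 November 2015.
Terminal disclaimer: IL-192262 expires on the earlier of 24 June 2016 and 18 November 2015.

November 18, 2015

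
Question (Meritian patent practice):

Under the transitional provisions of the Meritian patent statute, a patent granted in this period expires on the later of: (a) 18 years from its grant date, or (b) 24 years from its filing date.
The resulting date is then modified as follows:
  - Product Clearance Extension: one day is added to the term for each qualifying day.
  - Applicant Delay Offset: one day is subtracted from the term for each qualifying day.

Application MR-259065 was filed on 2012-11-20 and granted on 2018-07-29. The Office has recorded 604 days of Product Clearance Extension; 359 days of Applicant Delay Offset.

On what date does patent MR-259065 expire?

2037-07-23

(a) grant + 18 years → 29 July 2036.
(b) filing + 24 years → 20 November 2036.
Later of the two: 20 November 2036.
Product Clearance Extension: +604 days → 17 July 2038.
Applicant Delay Offset: −359 days → 23 July 2037.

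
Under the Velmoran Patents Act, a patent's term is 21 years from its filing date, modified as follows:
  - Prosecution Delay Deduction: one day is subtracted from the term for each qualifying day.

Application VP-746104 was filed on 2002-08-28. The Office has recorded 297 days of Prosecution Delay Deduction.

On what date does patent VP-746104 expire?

Base term: filing date + 21 years → 28 August 2023.
Prosecution Delay Deduction: −297 days → 4 November 2022.

2022-11-04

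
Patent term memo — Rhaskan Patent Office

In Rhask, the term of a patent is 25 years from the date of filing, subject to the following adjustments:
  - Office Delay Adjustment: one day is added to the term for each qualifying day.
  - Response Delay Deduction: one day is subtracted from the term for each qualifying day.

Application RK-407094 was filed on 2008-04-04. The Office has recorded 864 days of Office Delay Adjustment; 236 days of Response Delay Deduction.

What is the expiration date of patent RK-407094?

December 23, 2034

Base term: filing date + 25 years → 4 April 2033.
Office Delay Adjustment: +864 days → 16 August 2035.
Response Delay Deduction: −236 days → 23 December 2034.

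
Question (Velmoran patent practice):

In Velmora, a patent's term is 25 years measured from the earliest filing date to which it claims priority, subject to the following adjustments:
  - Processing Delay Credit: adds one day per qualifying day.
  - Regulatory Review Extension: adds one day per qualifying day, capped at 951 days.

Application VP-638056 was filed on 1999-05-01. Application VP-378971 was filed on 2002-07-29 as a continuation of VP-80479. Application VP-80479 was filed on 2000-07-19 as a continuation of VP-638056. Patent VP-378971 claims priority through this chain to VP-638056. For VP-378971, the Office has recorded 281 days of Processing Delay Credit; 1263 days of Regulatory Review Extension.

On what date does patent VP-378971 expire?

September 15, 2027

Earliest priority filing: 1 May 1999.
Base term: 1 May 1999 + 25 years → 1 May 2024.
Processing Delay Credit: +281 days → 6 February 2025.
Regulatory Review Extension: 1263 days claimed exceeds the 951-day cap, so +951 days → 15 September 2027.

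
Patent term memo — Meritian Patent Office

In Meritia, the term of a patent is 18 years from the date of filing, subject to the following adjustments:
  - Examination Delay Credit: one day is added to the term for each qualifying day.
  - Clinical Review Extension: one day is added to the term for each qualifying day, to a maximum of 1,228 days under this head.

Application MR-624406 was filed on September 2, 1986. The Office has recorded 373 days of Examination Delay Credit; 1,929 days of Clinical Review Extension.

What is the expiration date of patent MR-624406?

January 20, 2009

Base term: filing date + 18 years → 2 September 2004.
Examination Delay Credit: +373 days → 10 September 2005.
Clinical Review Extension: 1929 days claimed exceeds the 1228-day cap, so +1228 days → 20 January 2009.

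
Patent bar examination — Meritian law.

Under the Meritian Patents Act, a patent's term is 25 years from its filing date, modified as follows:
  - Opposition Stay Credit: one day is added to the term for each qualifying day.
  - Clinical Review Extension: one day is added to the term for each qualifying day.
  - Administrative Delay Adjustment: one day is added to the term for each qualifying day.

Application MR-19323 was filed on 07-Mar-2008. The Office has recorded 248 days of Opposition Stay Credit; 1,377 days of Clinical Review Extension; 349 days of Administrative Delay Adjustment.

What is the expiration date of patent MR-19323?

2038-08-02

Base term: filing date + 25 years → 7 March 2033.
Opposition Stay Credit: +248 days → 10 November 2033.
Clinical Review Extension: +1377 days → 18 August 2037.
Administrative Delay Adjustment: +349 days → 2 August 2038.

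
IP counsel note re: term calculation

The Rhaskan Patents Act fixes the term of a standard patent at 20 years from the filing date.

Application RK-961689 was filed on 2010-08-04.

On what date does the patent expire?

2030-08-04

Filing date + 20 years → 4 August 2030.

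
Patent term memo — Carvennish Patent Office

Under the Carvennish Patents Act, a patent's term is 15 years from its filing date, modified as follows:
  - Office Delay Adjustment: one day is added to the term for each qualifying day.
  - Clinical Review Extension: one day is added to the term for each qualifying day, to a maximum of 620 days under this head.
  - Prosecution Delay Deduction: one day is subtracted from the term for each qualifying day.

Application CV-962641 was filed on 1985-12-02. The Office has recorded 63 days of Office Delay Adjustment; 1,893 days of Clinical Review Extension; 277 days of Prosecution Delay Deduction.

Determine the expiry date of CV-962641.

January 12, 2002

Base term: filing date + 15 years → 2 December 2000.
Office Delay Adjustment: +63 days → 3 February 2001.
Clinical Review Extension: 1893 days claimed exceeds the 620-day cap, so +620 days → 16 October 2002.
Prosecution Delay Deduction: −277 days → 12 January 2002.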